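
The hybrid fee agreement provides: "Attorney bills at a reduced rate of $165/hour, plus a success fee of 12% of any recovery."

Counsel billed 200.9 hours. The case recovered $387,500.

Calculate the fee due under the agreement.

Hourly: 200.9 × $165 = $33,148.50
Success fee: 12% of $387,500 = $46,500.00
Total: $33,148.50 + $46,500.00 = $79,648.50

$79,648.50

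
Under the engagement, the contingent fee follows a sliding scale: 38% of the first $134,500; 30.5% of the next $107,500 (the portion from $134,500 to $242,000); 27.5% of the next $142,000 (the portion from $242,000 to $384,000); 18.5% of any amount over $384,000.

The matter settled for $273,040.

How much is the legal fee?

$92,433.50

First $134,500 at 38% = $51,110.00
Next $107,500 at 30.5% = $32,787.50
Remaining $31,040 at 27.5% = $8,536.00
Fee: $51,110.00 + $32,787.50 + $8,536.00 = $92,433.50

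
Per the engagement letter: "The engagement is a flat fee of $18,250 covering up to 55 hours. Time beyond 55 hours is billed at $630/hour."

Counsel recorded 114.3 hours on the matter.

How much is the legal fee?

Flat fee: $18,250.00
Excess hours: 114.3 − 55 = 59.3
Overrun: 59.3 × $630 = $37,359.00
Total: $18,250.00 + $37,359.00 = $55,609.00

$55,609.00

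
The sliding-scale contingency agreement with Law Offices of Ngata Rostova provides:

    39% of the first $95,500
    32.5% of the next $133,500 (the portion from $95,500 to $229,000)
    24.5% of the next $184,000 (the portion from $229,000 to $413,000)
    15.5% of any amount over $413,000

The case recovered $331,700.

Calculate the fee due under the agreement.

$105,794.00

First $95,500 at 39% = $37,245.00
Next $133,500 at 32.5% = $43,387.50
Remaining $102,700 at 24.5% = $25,161.50
Fee: $37,245.00 + $43,387.50 + $25,161.50 = $105,794.00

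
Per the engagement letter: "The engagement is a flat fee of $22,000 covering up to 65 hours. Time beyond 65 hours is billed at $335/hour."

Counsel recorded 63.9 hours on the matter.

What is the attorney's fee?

$22,000.00

63.9 hours is within the 65-hour scope; only the flat fee applies.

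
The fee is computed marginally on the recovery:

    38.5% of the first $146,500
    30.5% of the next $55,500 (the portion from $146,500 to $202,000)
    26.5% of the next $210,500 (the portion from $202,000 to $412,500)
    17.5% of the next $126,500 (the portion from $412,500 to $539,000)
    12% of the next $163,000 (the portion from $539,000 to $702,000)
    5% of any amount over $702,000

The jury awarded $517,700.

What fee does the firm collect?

$147,522.50

First $146,500 at 38.5% = $56,402.50
Next $55,500 at 30.5% = $16,927.50
Next $210,500 at 26.5% = $55,782.50
Remaining $105,200 at 17.5% = $18,410.00
Fee: $56,402.50 + $16,927.50 + $55,782.50 + $18,410.00 = $147,522.50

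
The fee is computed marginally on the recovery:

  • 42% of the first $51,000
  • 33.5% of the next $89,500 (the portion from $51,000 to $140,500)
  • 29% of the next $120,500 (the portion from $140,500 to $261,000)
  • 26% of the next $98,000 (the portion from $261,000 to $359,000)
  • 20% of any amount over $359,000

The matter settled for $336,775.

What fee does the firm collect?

$106,049.00

First $51,000 at 42% = $21,420.00
Next $89,500 at 33.5% = $29,982.50
Next $120,500 at 29% = $34,945.00
Remaining $75,775 at 26% = $19,701.50
Fee: $21,420.00 + $29,982.50 + $34,945.00 + $19,701.50 = $106,049.00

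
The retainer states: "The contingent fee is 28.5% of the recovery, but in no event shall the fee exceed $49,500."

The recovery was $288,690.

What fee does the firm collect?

28.5% of $288,690 = $82,276.65
That exceeds the $49,500 cap, so the fee is capped at $49,500.

$49,500.00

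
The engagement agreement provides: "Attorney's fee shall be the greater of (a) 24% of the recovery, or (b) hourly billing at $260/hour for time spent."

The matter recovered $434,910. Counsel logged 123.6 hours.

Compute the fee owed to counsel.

$104,378.40

(a) 24% of $434,910 = $104,378.40
(b) 123.6 × $260 = $32,136.00
The greater is (a): $104,378.40.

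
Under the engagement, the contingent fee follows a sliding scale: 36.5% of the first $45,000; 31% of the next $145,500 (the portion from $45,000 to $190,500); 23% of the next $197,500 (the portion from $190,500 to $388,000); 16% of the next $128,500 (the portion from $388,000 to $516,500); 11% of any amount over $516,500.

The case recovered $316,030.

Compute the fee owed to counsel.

$90,401.90

First $45,000 at 36.5% = $16,425.00
Next $145,500 at 31% = $45,105.00
Remaining $125,530 at 23% = $28,871.90
Fee: $16,425.00 + $45,105.00 + $28,871.90 = $90,401.90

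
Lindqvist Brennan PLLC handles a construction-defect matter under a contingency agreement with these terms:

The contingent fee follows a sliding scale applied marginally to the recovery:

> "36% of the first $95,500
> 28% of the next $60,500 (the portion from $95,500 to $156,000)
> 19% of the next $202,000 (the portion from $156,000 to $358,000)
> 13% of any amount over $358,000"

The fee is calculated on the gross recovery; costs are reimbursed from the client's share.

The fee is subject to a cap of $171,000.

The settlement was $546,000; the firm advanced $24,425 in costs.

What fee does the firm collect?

$114,140.00

Fee base is the gross recovery, $546,000; costs are reimbursed separately.
First $95,500 at 36% = $34,380.00
Next $60,500 at 28% = $16,940.00
Next $202,000 at 19% = $38,380.00
Remaining $188,000 at 13% = $24,440.00
Fee: $34,380.00 + $16,940.00 + $38,380.00 + $24,440.00 = $114,140.00
$114,140.00 is under the $171,000 cap.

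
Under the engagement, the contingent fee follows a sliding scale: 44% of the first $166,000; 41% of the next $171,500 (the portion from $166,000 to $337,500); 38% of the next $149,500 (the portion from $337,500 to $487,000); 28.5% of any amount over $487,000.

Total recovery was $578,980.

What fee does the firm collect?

$226,379.30

First $166,000 at 44% = $73,040.00
Next $171,500 at 41% = $70,315.00
Next $149,500 at 38% = $56,810.00
Remaining $91,980 at 28.5% = $26,214.30
Fee: $73,040.00 + $70,315.00 + $56,810.00 + $26,214.30 = $226,379.30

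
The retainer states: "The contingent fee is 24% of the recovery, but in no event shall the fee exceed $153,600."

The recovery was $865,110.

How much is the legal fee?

24% of $865,110 = $207,626.40
That exceeds the $153,600 cap, so the fee is capped at $153,600.

$153,600.00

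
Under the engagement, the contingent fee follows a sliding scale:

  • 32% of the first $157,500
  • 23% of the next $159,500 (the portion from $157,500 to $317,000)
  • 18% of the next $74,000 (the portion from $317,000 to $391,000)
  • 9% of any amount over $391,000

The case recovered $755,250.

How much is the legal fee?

$133,187.50

First $157,500 at 32% = $50,400.00
Next $159,500 at 23% = $36,685.00
Next $74,000 at 18% = $13,320.00
Remaining $364,250 at 9% = $32,782.50
Fee: $50,400.00 + $36,685.00 + $13,320.00 + $32,782.50 = $133,187.50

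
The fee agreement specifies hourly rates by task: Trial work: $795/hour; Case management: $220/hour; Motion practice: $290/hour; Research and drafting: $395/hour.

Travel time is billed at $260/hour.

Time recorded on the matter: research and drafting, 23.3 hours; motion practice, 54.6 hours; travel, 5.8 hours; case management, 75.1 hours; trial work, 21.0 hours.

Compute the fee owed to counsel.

Trial work: 21.0 × $795 = $16,695.00
Case management: 75.1 × $220 = $16,522.00
Motion practice: 54.6 × $290 = $15,834.00
Research and drafting: 23.3 × $395 = $9,203.50
Subtotal: $16,695.00 + $16,522.00 + $15,834.00 + $9,203.50 = $58,254.50
Travel: 5.8 × $260 = $1,508.00
Total: $58,254.50 + $1,508.00 = $59,762.50

$59,762.50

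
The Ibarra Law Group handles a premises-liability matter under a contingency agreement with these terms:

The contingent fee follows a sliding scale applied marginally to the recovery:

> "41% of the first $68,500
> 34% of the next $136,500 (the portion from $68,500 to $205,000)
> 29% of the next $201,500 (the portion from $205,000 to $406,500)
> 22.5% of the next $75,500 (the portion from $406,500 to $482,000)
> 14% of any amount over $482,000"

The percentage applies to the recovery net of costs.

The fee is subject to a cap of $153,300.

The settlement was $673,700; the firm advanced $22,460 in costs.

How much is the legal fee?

$153,300.00

Fee base (net of costs): $673,700 − $22,460 = $651,240
First $68,500 at 41% = $28,085.00
Next $136,500 at 34% = $46,410.00
Next $201,500 at 29% = $58,435.00
Next $75,500 at 22.5% = $16,987.50
Remaining $169,240 at 14% = $23,693.60
Fee: $28,085.00 + $46,410.00 + $58,435.00 + $16,987.50 + $23,693.60 = $173,611.10
$173,611.10 exceeds the $153,300 cap, so the fee is capped at $153,300.00.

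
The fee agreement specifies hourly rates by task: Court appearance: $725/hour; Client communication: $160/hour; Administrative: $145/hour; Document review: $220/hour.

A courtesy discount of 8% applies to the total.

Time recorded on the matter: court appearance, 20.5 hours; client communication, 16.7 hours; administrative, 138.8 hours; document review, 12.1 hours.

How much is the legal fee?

Court appearance: 20.5 × $725 = $14,862.50
Client communication: 16.7 × $160 = $2,672.00
Administrative: 138.8 × $145 = $20,126.00
Document review: 12.1 × $220 = $2,662.00
Subtotal: $40,322.50
Less 8% discount: −$3,225.80
Total: $40,322.50 − $3,225.80 = $37,096.70

$37,096.70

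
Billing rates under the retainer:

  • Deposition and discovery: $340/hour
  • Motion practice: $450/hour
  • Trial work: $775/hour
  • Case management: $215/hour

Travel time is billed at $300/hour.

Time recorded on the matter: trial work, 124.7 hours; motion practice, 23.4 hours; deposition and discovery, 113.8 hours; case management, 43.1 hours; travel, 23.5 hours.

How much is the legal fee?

$162,181.00

Deposition and discovery: 113.8 × $340 = $38,692.00
Motion practice: 23.4 × $450 = $10,530.00
Trial work: 124.7 × $775 = $96,642.50
Case management: 43.1 × $215 = $9,266.50
Subtotal: $38,692.00 + $10,530.00 + $96,642.50 + $9,266.50 = $155,131.00
Travel: 23.5 × $300 = $7,050.00
Total: $155,131.00 + $7,050.00 = $162,181.00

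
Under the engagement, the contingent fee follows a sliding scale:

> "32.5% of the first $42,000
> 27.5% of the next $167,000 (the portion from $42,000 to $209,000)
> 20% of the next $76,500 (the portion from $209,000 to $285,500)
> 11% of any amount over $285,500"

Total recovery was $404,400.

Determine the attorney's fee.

$87,954.00

First $42,000 at 32.5% = $13,650.00
Next $167,000 at 27.5% = $45,925.00
Next $76,500 at 20% = $15,300.00
Remaining $118,900 at 11% = $13,079.00
Fee: $13,650.00 + $45,925.00 + $15,300.00 + $13,079.00 = $87,954.00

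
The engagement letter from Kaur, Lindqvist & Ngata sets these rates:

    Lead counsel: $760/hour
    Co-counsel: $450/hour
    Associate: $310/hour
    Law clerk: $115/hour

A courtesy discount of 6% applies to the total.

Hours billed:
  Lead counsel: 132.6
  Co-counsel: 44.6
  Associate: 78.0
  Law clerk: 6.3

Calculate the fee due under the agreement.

Lead counsel: 132.6 × $760 = $100,776.00
Co-counsel: 44.6 × $450 = $20,070.00
Associate: 78.0 × $310 = $24,180.00
Law clerk: 6.3 × $115 = $724.50
Subtotal: $145,750.50
Less 6% discount: −$8,745.03
Total: $145,750.50 − $8,745.03 = $137,005.47

$137,005.47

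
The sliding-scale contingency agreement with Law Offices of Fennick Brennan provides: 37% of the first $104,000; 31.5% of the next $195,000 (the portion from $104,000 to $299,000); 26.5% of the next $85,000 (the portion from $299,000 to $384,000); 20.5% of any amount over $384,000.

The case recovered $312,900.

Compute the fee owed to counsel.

$103,588.50

First $104,000 at 37% = $38,480.00
Next $195,000 at 31.5% = $61,425.00
Remaining $13,900 at 26.5% = $3,683.50
Fee: $38,480.00 + $61,425.00 + $3,683.50 = $103,588.50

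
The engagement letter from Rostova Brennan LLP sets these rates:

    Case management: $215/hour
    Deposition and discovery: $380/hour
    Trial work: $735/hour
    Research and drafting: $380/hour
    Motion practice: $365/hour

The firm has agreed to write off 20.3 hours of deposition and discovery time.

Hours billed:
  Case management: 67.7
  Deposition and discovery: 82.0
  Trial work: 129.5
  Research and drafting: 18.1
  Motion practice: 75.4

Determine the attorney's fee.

$167,583.00

Case management: 67.7 × $215 = $14,555.50
Deposition and discovery: 82.0 × $380 = $31,160.00
Trial work: 129.5 × $735 = $95,182.50
Research and drafting: 18.1 × $380 = $6,878.00
Motion practice: 75.4 × $365 = $27,521.00
Subtotal: $175,297.00
Write-off: 20.3 × $380 = $7,714.00
Total: $175,297.00 − $7,714.00 = $167,583.00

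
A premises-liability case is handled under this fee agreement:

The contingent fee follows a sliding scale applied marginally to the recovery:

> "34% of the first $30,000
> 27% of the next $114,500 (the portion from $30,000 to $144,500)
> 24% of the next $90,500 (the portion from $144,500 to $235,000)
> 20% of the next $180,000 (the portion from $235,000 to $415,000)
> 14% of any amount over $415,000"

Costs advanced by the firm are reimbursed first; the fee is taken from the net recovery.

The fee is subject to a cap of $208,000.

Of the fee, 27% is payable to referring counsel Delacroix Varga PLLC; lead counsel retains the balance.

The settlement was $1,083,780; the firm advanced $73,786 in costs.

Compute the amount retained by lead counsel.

$132,957.94

Fee base (net of costs): $1,083,780 − $73,786 = $1,009,994
First $30,000 at 34% = $10,200.00
Next $114,500 at 27% = $30,915.00
Next $90,500 at 24% = $21,720.00
Next $180,000 at 20% = $36,000.00
Remaining $594,994 at 14% = $83,299.16
Fee: $10,200.00 + $30,915.00 + $21,720.00 + $36,000.00 + $83,299.16 = $182,134.16
$182,134.16 is under the $208,000 cap.
Referral share: 27% of $182,134.16 = $49,176.22; lead counsel retains $182,134.16 − $49,176.22 = $132,957.94.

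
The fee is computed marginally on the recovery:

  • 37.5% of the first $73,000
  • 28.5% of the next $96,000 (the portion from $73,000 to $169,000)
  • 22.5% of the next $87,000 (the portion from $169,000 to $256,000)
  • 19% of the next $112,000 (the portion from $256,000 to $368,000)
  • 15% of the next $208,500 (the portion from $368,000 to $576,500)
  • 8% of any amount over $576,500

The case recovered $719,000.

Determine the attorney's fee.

First $73,000 at 37.5% = $27,375.00
Next $96,000 at 28.5% = $27,360.00
Next $87,000 at 22.5% = $19,575.00
Next $112,000 at 19% = $21,280.00
Next $208,500 at 15% = $31,275.00
Remaining $142,500 at 8% = $11,400.00
Fee: $27,375.00 + $27,360.00 + $19,575.00 + $21,280.00 + $31,275.00 + $11,400.00 = $138,265.00

$138,265.00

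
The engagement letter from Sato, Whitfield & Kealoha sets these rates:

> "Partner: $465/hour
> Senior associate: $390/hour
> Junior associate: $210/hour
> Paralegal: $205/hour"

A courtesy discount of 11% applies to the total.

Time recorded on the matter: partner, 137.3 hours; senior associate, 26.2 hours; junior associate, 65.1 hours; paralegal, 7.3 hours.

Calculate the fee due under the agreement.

$79,414.70

Partner: 137.3 × $465 = $63,844.50
Senior associate: 26.2 × $390 = $10,218.00
Junior associate: 65.1 × $210 = $13,671.00
Paralegal: 7.3 × $205 = $1,496.50
Subtotal: $89,230.00
Less 11% discount: −$9,815.30
Total: $89,230.00 − $9,815.30 = $79,414.70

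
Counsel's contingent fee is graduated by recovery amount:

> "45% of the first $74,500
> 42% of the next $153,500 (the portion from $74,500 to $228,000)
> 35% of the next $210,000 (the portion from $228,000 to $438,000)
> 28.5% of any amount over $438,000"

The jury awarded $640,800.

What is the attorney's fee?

First $74,500 at 45% = $33,525.00
Next $153,500 at 42% = $64,470.00
Next $210,000 at 35% = $73,500.00
Remaining $202,800 at 28.5% = $57,798.00
Fee: $33,525.00 + $64,470.00 + $73,500.00 + $57,798.00 = $229,293.00

$229,293.00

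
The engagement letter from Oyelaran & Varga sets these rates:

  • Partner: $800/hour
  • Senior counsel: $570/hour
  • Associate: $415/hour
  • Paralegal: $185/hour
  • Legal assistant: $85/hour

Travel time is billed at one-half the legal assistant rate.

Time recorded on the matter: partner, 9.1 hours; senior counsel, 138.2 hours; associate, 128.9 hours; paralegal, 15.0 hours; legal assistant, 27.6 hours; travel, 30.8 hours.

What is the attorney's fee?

Partner: 9.1 × $800 = $7,280.00
Senior counsel: 138.2 × $570 = $78,774.00
Associate: 128.9 × $415 = $53,493.50
Paralegal: 15.0 × $185 = $2,775.00
Legal assistant: 27.6 × $85 = $2,346.00
Subtotal: $7,280.00 + $78,774.00 + $53,493.50 + $2,775.00 + $2,346.00 = $144,668.50
Travel: 30.8 × ($85 ÷ 2) = 30.8 × $42.50 = $1,309.00
Total: $144,668.50 + $1,309.00 = $145,977.50

$145,977.50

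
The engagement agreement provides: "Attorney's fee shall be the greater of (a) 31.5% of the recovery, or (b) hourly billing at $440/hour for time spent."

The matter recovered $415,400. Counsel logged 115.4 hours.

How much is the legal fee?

$130,851.00

(a) 31.5% of $415,400 = $130,851.00
(b) 115.4 × $440 = $50,776.00
The greater is (a): $130,851.00.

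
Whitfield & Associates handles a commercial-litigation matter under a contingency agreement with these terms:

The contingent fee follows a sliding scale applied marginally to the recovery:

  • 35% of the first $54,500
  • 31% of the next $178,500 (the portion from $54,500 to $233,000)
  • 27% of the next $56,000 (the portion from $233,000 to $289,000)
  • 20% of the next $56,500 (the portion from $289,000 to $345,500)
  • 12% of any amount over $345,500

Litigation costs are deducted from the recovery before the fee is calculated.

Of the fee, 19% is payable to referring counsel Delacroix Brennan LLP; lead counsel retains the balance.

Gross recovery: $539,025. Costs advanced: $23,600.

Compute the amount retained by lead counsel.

$98,189.01

Fee base (net of costs): $539,025 − $23,600 = $515,425
First $54,500 at 35% = $19,075.00
Next $178,500 at 31% = $55,335.00
Next $56,000 at 27% = $15,120.00
Next $56,500 at 20% = $11,300.00
Remaining $169,925 at 12% = $20,391.00
Fee: $19,075.00 + $55,335.00 + $15,120.00 + $11,300.00 + $20,391.00 = $121,221.00
Referral share: 19% of $121,221.00 = $23,031.99; lead counsel retains $121,221.00 − $23,031.99 = $98,189.01.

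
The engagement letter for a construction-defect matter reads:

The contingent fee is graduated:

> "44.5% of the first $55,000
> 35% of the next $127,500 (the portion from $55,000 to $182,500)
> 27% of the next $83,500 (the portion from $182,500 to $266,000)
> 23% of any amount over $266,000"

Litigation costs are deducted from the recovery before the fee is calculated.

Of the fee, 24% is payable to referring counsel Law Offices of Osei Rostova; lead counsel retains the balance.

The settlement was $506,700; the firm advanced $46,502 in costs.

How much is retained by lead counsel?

Fee base (net of costs): $506,700 − $46,502 = $460,198
First $55,000 at 44.5% = $24,475.00
Next $127,500 at 35% = $44,625.00
Next $83,500 at 27% = $22,545.00
Remaining $194,198 at 23% = $44,665.54
Fee: $24,475.00 + $44,625.00 + $22,545.00 + $44,665.54 = $136,310.54
Referral share: 24% of $136,310.54 = $32,714.53; lead counsel retains $136,310.54 − $32,714.53 = $103,596.01.

$103,596.01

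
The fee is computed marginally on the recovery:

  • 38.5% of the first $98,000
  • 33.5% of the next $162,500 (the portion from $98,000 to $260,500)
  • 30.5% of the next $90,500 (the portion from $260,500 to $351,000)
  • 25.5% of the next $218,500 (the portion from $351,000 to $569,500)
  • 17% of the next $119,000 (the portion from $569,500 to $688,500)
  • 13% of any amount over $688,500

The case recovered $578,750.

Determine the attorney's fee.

$177,060.00

First $98,000 at 38.5% = $37,730.00
Next $162,500 at 33.5% = $54,437.50
Next $90,500 at 30.5% = $27,602.50
Next $218,500 at 25.5% = $55,717.50
Remaining $9,250 at 17% = $1,572.50
Fee: $37,730.00 + $54,437.50 + $27,602.50 + $55,717.50 + $1,572.50 = $177,060.00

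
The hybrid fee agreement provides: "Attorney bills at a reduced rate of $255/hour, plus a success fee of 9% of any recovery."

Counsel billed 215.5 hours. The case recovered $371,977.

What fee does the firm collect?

Hourly: 215.5 × $255 = $54,952.50
Success fee: 9% of $371,977 = $33,477.93
Total: $54,952.50 + $33,477.93 = $88,430.43

$88,430.43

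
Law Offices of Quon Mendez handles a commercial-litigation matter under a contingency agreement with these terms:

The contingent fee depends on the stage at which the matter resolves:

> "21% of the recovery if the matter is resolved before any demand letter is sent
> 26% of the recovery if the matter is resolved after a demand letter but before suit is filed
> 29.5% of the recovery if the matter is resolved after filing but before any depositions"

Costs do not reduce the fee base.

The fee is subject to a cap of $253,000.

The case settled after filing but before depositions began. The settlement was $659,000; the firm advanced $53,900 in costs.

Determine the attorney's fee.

$194,405.00

Fee base is the gross recovery, $659,000; costs are reimbursed separately.
The matter settled after filing but before depositions began, so the 29.5% rate applies.
$659,000 × 29.5% = $194,405.00
$194,405.00 is under the $253,000 cap.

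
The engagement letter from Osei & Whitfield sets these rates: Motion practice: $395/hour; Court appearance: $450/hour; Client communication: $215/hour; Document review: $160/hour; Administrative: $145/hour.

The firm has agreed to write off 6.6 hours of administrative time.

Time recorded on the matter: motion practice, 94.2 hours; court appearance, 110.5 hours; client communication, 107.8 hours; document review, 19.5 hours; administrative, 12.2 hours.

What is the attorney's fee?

$114,043.00

Motion practice: 94.2 × $395 = $37,209.00
Court appearance: 110.5 × $450 = $49,725.00
Client communication: 107.8 × $215 = $23,177.00
Document review: 19.5 × $160 = $3,120.00
Administrative: 12.2 × $145 = $1,769.00
Subtotal: $115,000.00
Write-off: 6.6 × $145 = $957.00
Total: $115,000.00 − $957.00 = $114,043.00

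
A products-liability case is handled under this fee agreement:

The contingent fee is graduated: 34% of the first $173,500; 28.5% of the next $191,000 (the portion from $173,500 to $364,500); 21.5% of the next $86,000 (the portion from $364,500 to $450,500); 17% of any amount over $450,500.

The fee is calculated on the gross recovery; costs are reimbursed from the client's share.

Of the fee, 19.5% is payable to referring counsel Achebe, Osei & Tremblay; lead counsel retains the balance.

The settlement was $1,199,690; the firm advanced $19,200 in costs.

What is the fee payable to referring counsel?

Fee base is the gross recovery, $1,199,690; costs are reimbursed separately.
First $173,500 at 34% = $58,990.00
Next $191,000 at 28.5% = $54,435.00
Next $86,000 at 21.5% = $18,490.00
Remaining $749,190 at 17% = $127,362.30
Fee: $58,990.00 + $54,435.00 + $18,490.00 + $127,362.30 = $259,277.30
Referral share: 19.5% of $259,277.30 = $50,559.07; lead counsel retains $259,277.30 − $50,559.07 = $208,718.23.

$50,559.07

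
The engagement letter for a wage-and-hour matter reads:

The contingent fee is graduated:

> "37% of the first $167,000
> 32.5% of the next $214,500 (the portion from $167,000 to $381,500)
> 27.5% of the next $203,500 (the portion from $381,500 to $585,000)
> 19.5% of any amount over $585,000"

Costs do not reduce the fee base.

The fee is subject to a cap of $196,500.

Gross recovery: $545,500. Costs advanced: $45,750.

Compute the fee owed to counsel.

$176,602.50

Fee base is the gross recovery, $545,500; costs are reimbursed separately.
First $167,000 at 37% = $61,790.00
Next $214,500 at 32.5% = $69,712.50
Remaining $164,000 at 27.5% = $45,100.00
Fee: $61,790.00 + $69,712.50 + $45,100.00 = $176,602.50
$176,602.50 is under the $196,500 cap.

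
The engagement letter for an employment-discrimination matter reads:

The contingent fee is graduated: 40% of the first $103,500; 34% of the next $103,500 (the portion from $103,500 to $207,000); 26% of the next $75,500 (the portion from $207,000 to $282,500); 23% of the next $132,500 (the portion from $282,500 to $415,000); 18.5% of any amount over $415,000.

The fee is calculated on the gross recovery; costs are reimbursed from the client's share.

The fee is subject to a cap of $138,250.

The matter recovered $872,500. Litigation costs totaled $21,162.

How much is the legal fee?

Fee base is the gross recovery, $872,500; costs are reimbursed separately.
First $103,500 at 40% = $41,400.00
Next $103,500 at 34% = $35,190.00
Next $75,500 at 26% = $19,630.00
Next $132,500 at 23% = $30,475.00
Remaining $457,500 at 18.5% = $84,637.50
Fee: $41,400.00 + $35,190.00 + $19,630.00 + $30,475.00 + $84,637.50 = $211,332.50
$211,332.50 exceeds the $138,250 cap, so the fee is capped at $138,250.00.

$138,250.00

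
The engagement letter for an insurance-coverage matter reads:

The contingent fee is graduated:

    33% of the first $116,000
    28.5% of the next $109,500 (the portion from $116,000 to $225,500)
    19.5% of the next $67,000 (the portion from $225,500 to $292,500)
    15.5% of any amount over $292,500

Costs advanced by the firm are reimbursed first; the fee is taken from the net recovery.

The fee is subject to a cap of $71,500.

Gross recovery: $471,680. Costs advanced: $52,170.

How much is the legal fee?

$71,500.00

Fee base (net of costs): $471,680 − $52,170 = $419,510
First $116,000 at 33% = $38,280.00
Next $109,500 at 28.5% = $31,207.50
Next $67,000 at 19.5% = $13,065.00
Remaining $127,010 at 15.5% = $19,686.55
Fee: $38,280.00 + $31,207.50 + $13,065.00 + $19,686.55 = $102,239.05
$102,239.05 exceeds the $71,500 cap, so the fee is capped at $71,500.00.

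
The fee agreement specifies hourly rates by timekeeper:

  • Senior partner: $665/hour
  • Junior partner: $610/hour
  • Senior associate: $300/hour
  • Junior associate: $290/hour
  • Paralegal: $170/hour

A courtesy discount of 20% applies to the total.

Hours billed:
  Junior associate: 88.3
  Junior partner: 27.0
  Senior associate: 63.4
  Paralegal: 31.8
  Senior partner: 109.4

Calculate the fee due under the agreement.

$111,403.20

Senior partner: 109.4 × $665 = $72,751.00
Junior partner: 27.0 × $610 = $16,470.00
Senior associate: 63.4 × $300 = $19,020.00
Junior associate: 88.3 × $290 = $25,607.00
Paralegal: 31.8 × $170 = $5,406.00
Subtotal: $139,254.00
Less 20% discount: −$27,850.80
Total: $139,254.00 − $27,850.80 = $111,403.20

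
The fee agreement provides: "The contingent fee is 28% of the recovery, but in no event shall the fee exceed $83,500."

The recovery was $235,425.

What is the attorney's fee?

28% of $235,425 = $65,919.00
That is under the $83,500 cap.

$65,919.00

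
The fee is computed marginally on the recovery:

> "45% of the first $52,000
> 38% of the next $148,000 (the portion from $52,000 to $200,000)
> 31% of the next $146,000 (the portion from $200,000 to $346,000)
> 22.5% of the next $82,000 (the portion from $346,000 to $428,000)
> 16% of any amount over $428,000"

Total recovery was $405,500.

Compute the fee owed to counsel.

First $52,000 at 45% = $23,400.00
Next $148,000 at 38% = $56,240.00
Next $146,000 at 31% = $45,260.00
Remaining $59,500 at 22.5% = $13,387.50
Fee: $23,400.00 + $56,240.00 + $45,260.00 + $13,387.50 = $138,287.50

$138,287.50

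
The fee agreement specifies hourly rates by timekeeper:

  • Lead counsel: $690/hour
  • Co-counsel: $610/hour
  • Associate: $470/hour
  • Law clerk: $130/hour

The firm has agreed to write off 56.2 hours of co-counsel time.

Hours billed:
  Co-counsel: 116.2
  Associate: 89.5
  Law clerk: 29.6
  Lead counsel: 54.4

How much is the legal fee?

$120,049.00

Lead counsel: 54.4 × $690 = $37,536.00
Co-counsel: 116.2 × $610 = $70,882.00
Associate: 89.5 × $470 = $42,065.00
Law clerk: 29.6 × $130 = $3,848.00
Subtotal: $154,331.00
Write-off: 56.2 × $610 = $34,282.00
Total: $154,331.00 − $34,282.00 = $120,049.00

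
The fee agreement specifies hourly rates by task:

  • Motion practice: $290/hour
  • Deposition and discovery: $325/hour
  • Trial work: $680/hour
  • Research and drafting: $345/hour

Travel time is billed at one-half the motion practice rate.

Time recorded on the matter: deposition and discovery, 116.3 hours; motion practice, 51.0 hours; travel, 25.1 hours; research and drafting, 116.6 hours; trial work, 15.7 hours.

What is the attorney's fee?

$107,130.00

Motion practice: 51.0 × $290 = $14,790.00
Deposition and discovery: 116.3 × $325 = $37,797.50
Trial work: 15.7 × $680 = $10,676.00
Research and drafting: 116.6 × $345 = $40,227.00
Subtotal: $14,790.00 + $37,797.50 + $10,676.00 + $40,227.00 = $103,490.50
Travel: 25.1 × ($290 ÷ 2) = 25.1 × $145.00 = $3,639.50
Total: $103,490.50 + $3,639.50 = $107,130.00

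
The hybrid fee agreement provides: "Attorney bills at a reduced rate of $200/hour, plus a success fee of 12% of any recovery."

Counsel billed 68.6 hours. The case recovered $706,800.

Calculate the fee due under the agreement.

Hourly: 68.6 × $200 = $13,720.00
Success fee: 12% of $706,800 = $84,816.00
Total: $13,720.00 + $84,816.00 = $98,536.00

$98,536.00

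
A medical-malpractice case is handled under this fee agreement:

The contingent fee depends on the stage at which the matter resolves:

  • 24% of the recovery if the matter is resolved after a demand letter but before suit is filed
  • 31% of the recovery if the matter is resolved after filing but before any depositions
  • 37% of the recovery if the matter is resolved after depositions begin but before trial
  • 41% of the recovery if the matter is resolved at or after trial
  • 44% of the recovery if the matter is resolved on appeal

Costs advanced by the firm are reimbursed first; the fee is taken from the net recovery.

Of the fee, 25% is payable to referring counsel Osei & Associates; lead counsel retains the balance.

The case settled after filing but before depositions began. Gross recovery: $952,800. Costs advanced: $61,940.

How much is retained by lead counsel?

$207,124.95

Fee base (net of costs): $952,800 − $61,940 = $890,860
The matter settled after filing but before depositions began, so the 31% rate applies.
$890,860 × 31% = $276,166.60
Referral share: 25% of $276,166.60 = $69,041.65; lead counsel retains $276,166.60 − $69,041.65 = $207,124.95.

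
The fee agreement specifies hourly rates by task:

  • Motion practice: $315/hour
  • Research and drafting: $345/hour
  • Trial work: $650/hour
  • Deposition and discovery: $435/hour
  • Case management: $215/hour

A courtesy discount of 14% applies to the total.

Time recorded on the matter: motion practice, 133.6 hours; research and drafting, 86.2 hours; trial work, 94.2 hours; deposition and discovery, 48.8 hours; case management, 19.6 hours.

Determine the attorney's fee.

Motion practice: 133.6 × $315 = $42,084.00
Research and drafting: 86.2 × $345 = $29,739.00
Trial work: 94.2 × $650 = $61,230.00
Deposition and discovery: 48.8 × $435 = $21,228.00
Case management: 19.6 × $215 = $4,214.00
Subtotal: $158,495.00
Less 14% discount: −$22,189.30
Total: $158,495.00 − $22,189.30 = $136,305.70

$136,305.70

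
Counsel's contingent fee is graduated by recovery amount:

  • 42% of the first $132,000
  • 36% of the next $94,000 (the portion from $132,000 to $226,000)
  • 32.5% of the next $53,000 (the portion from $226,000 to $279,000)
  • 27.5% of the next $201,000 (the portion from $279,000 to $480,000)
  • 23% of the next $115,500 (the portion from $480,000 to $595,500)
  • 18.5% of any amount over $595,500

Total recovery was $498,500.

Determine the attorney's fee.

$166,035.00

First $132,000 at 42% = $55,440.00
Next $94,000 at 36% = $33,840.00
Next $53,000 at 32.5% = $17,225.00
Next $201,000 at 27.5% = $55,275.00
Remaining $18,500 at 23% = $4,255.00
Fee: $55,440.00 + $33,840.00 + $17,225.00 + $55,275.00 + $4,255.00 = $166,035.00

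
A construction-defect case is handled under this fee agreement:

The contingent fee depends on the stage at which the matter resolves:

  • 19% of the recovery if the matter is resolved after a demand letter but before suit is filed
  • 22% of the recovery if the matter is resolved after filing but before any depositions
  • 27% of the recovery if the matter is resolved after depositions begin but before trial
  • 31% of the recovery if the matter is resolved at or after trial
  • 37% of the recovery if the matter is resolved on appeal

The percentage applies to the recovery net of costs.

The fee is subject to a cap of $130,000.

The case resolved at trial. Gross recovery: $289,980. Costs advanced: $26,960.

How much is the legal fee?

$81,536.20

Fee base (net of costs): $289,980 − $26,960 = $263,020
The matter resolved at trial, so the 31% rate applies.
$263,020 × 31% = $81,536.20
$81,536.20 is under the $130,000 cap.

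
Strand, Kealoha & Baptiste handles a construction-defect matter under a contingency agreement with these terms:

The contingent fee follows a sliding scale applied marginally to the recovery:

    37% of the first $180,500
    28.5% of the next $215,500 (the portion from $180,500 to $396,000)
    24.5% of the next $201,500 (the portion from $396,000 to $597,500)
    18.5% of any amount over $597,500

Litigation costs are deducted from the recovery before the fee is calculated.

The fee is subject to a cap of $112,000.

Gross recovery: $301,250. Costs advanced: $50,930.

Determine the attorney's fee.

$86,683.70

Fee base (net of costs): $301,250 − $50,930 = $250,320
First $180,500 at 37% = $66,785.00
Remaining $69,820 at 28.5% = $19,898.70
Fee: $66,785.00 + $19,898.70 = $86,683.70
$86,683.70 is under the $112,000 cap.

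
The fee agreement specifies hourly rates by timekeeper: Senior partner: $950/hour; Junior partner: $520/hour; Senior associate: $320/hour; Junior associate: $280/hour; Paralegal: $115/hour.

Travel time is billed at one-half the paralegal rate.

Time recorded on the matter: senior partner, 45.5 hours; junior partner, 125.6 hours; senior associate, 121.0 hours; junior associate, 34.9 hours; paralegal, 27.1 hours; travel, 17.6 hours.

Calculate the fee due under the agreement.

Senior partner: 45.5 × $950 = $43,225.00
Junior partner: 125.6 × $520 = $65,312.00
Senior associate: 121.0 × $320 = $38,720.00
Junior associate: 34.9 × $280 = $9,772.00
Paralegal: 27.1 × $115 = $3,116.50
Subtotal: $43,225.00 + $65,312.00 + $38,720.00 + $9,772.00 + $3,116.50 = $160,145.50
Travel: 17.6 × ($115 ÷ 2) = 17.6 × $57.50 = $1,012.00
Total: $160,145.50 + $1,012.00 = $161,157.50

$161,157.50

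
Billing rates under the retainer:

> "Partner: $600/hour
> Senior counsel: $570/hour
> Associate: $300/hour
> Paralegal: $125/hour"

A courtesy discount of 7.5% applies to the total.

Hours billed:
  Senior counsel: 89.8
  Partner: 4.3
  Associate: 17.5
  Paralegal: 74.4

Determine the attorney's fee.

$63,192.30

Partner: 4.3 × $600 = $2,580.00
Senior counsel: 89.8 × $570 = $51,186.00
Associate: 17.5 × $300 = $5,250.00
Paralegal: 74.4 × $125 = $9,300.00
Subtotal: $68,316.00
Less 7.5% discount: −$5,123.70
Total: $68,316.00 − $5,123.70 = $63,192.30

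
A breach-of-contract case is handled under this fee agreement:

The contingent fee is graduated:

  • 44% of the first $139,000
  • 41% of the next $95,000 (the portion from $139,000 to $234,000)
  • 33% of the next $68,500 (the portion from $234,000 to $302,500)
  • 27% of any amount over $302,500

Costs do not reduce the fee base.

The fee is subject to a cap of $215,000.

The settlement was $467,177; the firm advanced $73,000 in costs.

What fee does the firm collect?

$167,177.79

Fee base is the gross recovery, $467,177; costs are reimbursed separately.
First $139,000 at 44% = $61,160.00
Next $95,000 at 41% = $38,950.00
Next $68,500 at 33% = $22,605.00
Remaining $164,677 at 27% = $44,462.79
Fee: $61,160.00 + $38,950.00 + $22,605.00 + $44,462.79 = $167,177.79
$167,177.79 is under the $215,000 cap.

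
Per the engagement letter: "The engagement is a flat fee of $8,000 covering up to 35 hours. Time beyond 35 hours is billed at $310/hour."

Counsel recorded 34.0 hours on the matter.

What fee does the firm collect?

$8,000.00

34.0 hours is within the 35-hour scope; only the flat fee applies.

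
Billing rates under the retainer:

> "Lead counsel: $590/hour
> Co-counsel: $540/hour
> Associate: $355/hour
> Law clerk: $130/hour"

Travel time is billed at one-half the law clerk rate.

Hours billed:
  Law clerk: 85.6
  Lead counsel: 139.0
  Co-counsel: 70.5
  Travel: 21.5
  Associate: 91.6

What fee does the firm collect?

$165,123.50

Lead counsel: 139.0 × $590 = $82,010.00
Co-counsel: 70.5 × $540 = $38,070.00
Associate: 91.6 × $355 = $32,518.00
Law clerk: 85.6 × $130 = $11,128.00
Subtotal: $82,010.00 + $38,070.00 + $32,518.00 + $11,128.00 = $163,726.00
Travel: 21.5 × ($130 ÷ 2) = 21.5 × $65.00 = $1,397.50
Total: $163,726.00 + $1,397.50 = $165,123.50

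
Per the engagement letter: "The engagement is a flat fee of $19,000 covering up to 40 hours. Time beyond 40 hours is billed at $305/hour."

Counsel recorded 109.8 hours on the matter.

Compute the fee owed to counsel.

Flat fee: $19,000.00
Excess hours: 109.8 − 40 = 69.8
Overrun: 69.8 × $305 = $21,289.00
Total: $19,000.00 + $21,289.00 = $40,289.00

$40,289.00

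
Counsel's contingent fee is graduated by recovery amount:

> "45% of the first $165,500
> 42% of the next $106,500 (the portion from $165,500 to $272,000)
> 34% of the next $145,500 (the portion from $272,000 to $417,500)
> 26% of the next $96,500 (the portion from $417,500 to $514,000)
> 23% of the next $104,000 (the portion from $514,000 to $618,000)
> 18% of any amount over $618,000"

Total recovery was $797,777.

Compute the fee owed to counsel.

First $165,500 at 45% = $74,475.00
Next $106,500 at 42% = $44,730.00
Next $145,500 at 34% = $49,470.00
Next $96,500 at 26% = $25,090.00
Next $104,000 at 23% = $23,920.00
Remaining $179,777 at 18% = $32,359.86
Fee: $74,475.00 + $44,730.00 + $49,470.00 + $25,090.00 + $23,920.00 + $32,359.86 = $250,044.86

$250,044.86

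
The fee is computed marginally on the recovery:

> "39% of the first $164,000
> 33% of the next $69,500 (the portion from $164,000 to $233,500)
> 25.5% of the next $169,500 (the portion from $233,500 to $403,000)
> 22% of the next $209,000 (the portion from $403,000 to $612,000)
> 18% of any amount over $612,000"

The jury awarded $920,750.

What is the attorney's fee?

First $164,000 at 39% = $63,960.00
Next $69,500 at 33% = $22,935.00
Next $169,500 at 25.5% = $43,222.50
Next $209,000 at 22% = $45,980.00
Remaining $308,750 at 18% = $55,575.00
Fee: $63,960.00 + $22,935.00 + $43,222.50 + $45,980.00 + $55,575.00 = $231,672.50

$231,672.50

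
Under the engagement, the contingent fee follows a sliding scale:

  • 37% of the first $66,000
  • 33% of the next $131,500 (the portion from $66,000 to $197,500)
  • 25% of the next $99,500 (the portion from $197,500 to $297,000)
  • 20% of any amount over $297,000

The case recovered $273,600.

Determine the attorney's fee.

$86,840.00

First $66,000 at 37% = $24,420.00
Next $131,500 at 33% = $43,395.00
Remaining $76,100 at 25% = $19,025.00
Fee: $24,420.00 + $43,395.00 + $19,025.00 = $86,840.00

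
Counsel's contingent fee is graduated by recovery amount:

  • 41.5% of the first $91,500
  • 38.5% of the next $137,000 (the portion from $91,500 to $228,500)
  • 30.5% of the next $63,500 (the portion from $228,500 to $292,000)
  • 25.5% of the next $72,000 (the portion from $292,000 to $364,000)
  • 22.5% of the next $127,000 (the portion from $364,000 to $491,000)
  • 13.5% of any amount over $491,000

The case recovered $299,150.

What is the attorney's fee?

First $91,500 at 41.5% = $37,972.50
Next $137,000 at 38.5% = $52,745.00
Next $63,500 at 30.5% = $19,367.50
Remaining $7,150 at 25.5% = $1,823.25
Fee: $37,972.50 + $52,745.00 + $19,367.50 + $1,823.25 = $111,908.25

$111,908.25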